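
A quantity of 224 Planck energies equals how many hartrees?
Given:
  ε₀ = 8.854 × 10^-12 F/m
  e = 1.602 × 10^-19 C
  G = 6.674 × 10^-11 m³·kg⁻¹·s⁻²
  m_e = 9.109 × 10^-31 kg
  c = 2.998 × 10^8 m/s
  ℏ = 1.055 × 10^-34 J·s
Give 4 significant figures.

Planck energy: E_P = √(ℏc⁵/G) = 1.957 × 10^9 J
hartree: E_h = m_e e⁴/(4πε₀ℏ)² = 4.354 × 10^-18 J
224 × 1.957 × 10^9 / 4.354 × 10^-18 = 1.007 × 10^29

1.007 × 10^29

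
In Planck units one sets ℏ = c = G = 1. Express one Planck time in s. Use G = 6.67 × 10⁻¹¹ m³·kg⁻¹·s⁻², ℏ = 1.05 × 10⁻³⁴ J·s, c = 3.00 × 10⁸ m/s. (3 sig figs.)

t_P = √(ℏG/c⁵)
  = √(2.88 × 10⁻⁸⁷)
  = 5.37 × 10⁻⁴⁴ s

5.37 × 10⁻⁴⁴ s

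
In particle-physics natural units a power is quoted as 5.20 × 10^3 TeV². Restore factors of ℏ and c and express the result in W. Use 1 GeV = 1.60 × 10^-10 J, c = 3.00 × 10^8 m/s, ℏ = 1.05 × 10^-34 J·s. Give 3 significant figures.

Power is [E]/[T] = [E]²/ℏ.
1 GeV² → 1/ℏ × (1 GeV in J)² = 2.44 × 10^14 W.
Convert the energy scale: 5.20 × 10^3 TeV² = 5.20 × 10^9 GeV².
Result: 5.20 × 10^9 × 2.44 × 10^14 = 1.27 × 10^24 W.

1.27 × 10^24 W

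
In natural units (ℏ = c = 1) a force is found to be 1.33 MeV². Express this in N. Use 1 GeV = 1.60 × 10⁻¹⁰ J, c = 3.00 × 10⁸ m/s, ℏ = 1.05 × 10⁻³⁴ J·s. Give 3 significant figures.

Force is [E]/[L] = [E]²/(ℏc); restore (ℏc)⁻¹.
1 GeV² → 1/(ℏc) × (1 GeV in J)² = 8.13 × 10⁵ N.
Convert the energy scale: 1.33 MeV² = 1.33 × 10⁻⁶ GeV².
Result: 1.33 × 10⁻⁶ × 8.13 × 10⁵ = 1.08 N.

1.08 N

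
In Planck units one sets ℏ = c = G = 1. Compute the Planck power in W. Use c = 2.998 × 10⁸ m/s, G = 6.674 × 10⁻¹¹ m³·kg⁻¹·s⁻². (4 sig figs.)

P_P = c⁵/G
  = 2.422 × 10⁴² / 6.674 × 10⁻¹¹
  = 3.629 × 10⁵² W

3.629 × 10⁵² W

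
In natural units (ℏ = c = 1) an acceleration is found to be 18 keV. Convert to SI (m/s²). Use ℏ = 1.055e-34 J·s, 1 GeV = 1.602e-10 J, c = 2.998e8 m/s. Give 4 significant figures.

Acceleration is [L]/[T]² = c·[E]/ℏ.
1 GeV → c/ℏ × (1 GeV in J) = 4.552e32 m/s².
Convert the energy scale: 18 keV = 1.80e-5 GeV.
Result: 1.80e-5 × 4.552e32 = 8.194e27 m/s².

8.194e27 m/s²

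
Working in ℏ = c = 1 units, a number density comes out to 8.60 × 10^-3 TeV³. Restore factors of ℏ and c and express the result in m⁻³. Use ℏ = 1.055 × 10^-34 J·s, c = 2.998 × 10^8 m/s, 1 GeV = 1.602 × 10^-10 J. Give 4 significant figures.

Number density is [L]⁻³ = [E]³/(ℏc)³.
1 GeV³ → 1/(ℏc)³ × (1 GeV in J)³ = 1.299 × 10^47 m⁻³.
Convert the energy scale: 8.60 × 10^-3 TeV³ = 8.60 × 10^6 GeV³.
Result: 8.60 × 10^6 × 1.299 × 10^47 = 1.117 × 10^54 m⁻³.

1.117 × 10^54 m⁻³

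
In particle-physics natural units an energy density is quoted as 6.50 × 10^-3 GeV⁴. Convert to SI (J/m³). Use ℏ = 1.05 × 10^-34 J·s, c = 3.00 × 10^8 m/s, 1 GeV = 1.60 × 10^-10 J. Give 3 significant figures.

1.36 × 10^35 J/m³

[E]/[L]³ = [E]⁴/(ℏc)³; restore (ℏc)⁻³.
1 GeV⁴ → 1/(ℏc)³ × (1 GeV in J)⁴ = 2.10 × 10^37 J/m³.
Result: 6.50 × 10^-3 × 2.10 × 10^37 = 1.36 × 10^35 J/m³.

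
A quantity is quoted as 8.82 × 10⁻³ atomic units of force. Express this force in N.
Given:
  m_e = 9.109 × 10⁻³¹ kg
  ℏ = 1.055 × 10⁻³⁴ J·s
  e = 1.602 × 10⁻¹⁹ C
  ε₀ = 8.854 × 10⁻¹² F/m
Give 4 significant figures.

One atomic unit of force: F_au = E_h/a₀ = m_e²e⁶/((4πε₀)³ℏ⁴) = 8.220 × 10⁻⁸ N.
8.82 × 10⁻³ × 8.220 × 10⁻⁸ N = 7.250 × 10⁻¹⁰ N

7.250 × 10⁻¹⁰ N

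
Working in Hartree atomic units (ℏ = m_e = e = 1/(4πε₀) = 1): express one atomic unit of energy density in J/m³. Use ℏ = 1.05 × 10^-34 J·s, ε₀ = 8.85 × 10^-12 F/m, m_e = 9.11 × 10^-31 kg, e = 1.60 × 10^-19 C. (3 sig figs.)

3.01 × 10^13 J/m³

From ℏ = m_e = e = 1/(4πε₀) = 1 the energy density scale is u_au = E_h/a₀³ = m_e⁴e¹⁰/((4πε₀)⁵ℏ⁸).
E_h = 4.38 × 10^-18 J
a₀ = 5.26 × 10^-11 m
E_h/a₀³ = 3.01 × 10^13 J/m³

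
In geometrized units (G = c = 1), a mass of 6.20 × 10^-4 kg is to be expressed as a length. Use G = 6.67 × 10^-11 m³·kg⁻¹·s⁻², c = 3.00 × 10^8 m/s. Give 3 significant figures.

4.59 × 10^-31 m

In G = c = 1 units mass has dimensions of length; the conversion factor is G/c².
6.20 × 10^-4 kg × (G/c²) = 4.59 × 10^-31 m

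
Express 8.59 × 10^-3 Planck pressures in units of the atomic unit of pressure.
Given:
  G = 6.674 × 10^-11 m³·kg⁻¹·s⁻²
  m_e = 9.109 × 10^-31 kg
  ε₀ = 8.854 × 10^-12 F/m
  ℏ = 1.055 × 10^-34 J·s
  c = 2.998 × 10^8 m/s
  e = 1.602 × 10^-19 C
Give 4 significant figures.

1.358 × 10^98

Planck pressure: p_P = c⁷/(ℏG²) = 4.632 × 10^113 Pa
atomic unit of pressure: P_au = E_h/a₀³ = m_e⁴e¹⁰/((4πε₀)⁵ℏ⁸) = 2.929 × 10^13 Pa
8.59 × 10^-3 × 4.632 × 10^113 / 2.929 × 10^13 = 1.358 × 10^98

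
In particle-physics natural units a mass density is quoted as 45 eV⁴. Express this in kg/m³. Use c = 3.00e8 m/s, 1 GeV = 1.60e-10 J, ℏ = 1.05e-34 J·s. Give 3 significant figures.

1.05e-14 kg/m³

Mass density is [E]/(c²[L]³) = [E]⁴/(ℏ³c⁵).
1 GeV⁴ → 1/(ℏ³c⁵) × (1 GeV in J)⁴ = 2.33e20 kg/m³.
Convert the energy scale: 45 eV⁴ = 4.50e-35 GeV⁴.
Result: 4.50e-35 × 2.33e20 = 1.05e-14 kg/m³.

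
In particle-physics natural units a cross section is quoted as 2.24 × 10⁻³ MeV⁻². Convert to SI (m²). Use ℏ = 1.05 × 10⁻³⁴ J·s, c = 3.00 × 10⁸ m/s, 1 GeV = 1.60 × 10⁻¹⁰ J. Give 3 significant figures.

8.68 × 10⁻²⁹ m²

Area is [L]² = [E]⁻²·(ℏc)²; restore (ℏc)².
1 GeV⁻² → (ℏc)² × (1 GeV in J)⁻² = 3.88 × 10⁻³² m².
Convert the energy scale: 2.24 × 10⁻³ MeV⁻² = 2.24 × 10³ GeV⁻².
Result: 2.24 × 10³ × 3.88 × 10⁻³² = 8.68 × 10⁻²⁹ m².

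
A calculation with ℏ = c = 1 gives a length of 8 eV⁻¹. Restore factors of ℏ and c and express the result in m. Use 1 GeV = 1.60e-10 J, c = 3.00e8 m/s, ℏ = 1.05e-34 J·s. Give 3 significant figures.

1.58e-6 m

A length is [E]⁻¹ in ℏ=c=1; restore one factor of ℏc.
1 GeV⁻¹ → ℏc × (1 GeV in J)⁻¹ = 1.97e-16 m.
Convert the energy scale: 8 eV⁻¹ = 8.00e9 GeV⁻¹.
Result: 8.00e9 × 1.97e-16 = 1.58e-6 m.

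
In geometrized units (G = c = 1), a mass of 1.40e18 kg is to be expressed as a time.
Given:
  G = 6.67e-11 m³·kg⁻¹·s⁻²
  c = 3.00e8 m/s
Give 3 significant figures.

3.46e-18 s

Mass → time via G/c³.
1.40e18 kg × (G/c³) = 3.46e-18 s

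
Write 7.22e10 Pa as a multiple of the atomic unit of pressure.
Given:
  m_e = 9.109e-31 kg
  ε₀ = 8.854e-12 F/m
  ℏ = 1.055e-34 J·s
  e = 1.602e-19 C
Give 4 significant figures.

2.465e-3

atomic unit of pressure: P_au = E_h/a₀³ = m_e⁴e¹⁰/((4πε₀)⁵ℏ⁸) = 2.929e13 Pa.
7.22e10 / 2.929e13 = 2.465e-3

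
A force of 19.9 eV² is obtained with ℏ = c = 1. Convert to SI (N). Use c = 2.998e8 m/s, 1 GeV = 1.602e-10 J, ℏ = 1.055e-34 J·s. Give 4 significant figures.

1.615e-11 N

Force is [E]/[L] = [E]²/(ℏc); restore (ℏc)⁻¹.
1 GeV² → 1/(ℏc) × (1 GeV in J)² = 8.114e5 N.
Convert the energy scale: 19.9 eV² = 1.99e-17 GeV².
Result: 1.99e-17 × 8.114e5 = 1.615e-11 N.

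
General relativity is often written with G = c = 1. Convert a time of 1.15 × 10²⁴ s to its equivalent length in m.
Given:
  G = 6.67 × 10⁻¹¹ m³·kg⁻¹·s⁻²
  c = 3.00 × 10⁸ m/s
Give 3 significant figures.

Time → length via c.
1.15 × 10²⁴ s × (c) = 3.45 × 10³² m

3.45 × 10³² m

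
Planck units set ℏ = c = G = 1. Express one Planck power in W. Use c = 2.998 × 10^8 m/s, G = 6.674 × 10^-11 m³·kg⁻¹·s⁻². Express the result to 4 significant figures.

3.629 × 10^52 W

From ℏ = c = G = 1 the power scale is P_P = c⁵/G.
  = 2.422 × 10^42 / 6.674 × 10^-11
  = 3.629 × 10^52 W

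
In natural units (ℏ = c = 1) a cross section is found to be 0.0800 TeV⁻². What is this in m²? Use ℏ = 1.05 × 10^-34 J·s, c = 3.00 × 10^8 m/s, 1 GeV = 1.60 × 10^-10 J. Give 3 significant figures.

3.10 × 10^-39 m²

Area is [L]² = [E]⁻²·(ℏc)²; restore (ℏc)².
1 GeV⁻² → (ℏc)² × (1 GeV in J)⁻² = 3.88 × 10^-32 m².
Convert the energy scale: 0.0800 TeV⁻² = 8.00 × 10^-8 GeV⁻².
Result: 8.00 × 10^-8 × 3.88 × 10^-32 = 3.10 × 10^-39 m².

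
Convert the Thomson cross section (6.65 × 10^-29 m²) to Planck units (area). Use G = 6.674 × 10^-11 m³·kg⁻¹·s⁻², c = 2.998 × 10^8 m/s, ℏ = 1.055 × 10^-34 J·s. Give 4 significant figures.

2.545 × 10^41

Planck area: A_P = ℏG/c³ = 2.613 × 10^-70 m².
6.65 × 10^-29 / 2.613 × 10^-70 = 2.545 × 10^41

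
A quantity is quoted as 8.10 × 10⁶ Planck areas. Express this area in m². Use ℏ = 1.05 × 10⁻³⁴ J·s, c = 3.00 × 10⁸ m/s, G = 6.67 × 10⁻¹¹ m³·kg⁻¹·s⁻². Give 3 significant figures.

One Planck area: A_P = ℏG/c³ = 2.59 × 10⁻⁷⁰ m².
8.10 × 10⁶ × 2.59 × 10⁻⁷⁰ m² = 2.10 × 10⁻⁶³ m²

2.10 × 10⁻⁶³ m²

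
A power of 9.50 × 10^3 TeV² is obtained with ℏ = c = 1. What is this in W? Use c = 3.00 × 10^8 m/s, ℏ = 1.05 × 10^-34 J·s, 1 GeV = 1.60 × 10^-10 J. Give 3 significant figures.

2.32 × 10^24 W

Power is [E]/[T] = [E]²/ℏ.
1 GeV² → 1/ℏ × (1 GeV in J)² = 2.44 × 10^14 W.
Convert the energy scale: 9.50 × 10^3 TeV² = 9.50 × 10^9 GeV².
Result: 9.50 × 10^9 × 2.44 × 10^14 = 2.32 × 10^24 W.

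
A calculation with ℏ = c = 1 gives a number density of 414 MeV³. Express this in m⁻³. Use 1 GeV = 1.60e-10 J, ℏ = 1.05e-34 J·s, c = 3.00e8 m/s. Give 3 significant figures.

5.43e40 m⁻³

Number density is [L]⁻³ = [E]³/(ℏc)³.
1 GeV³ → 1/(ℏc)³ × (1 GeV in J)³ = 1.31e47 m⁻³.
Convert the energy scale: 414 MeV³ = 4.14e-7 GeV³.
Result: 4.14e-7 × 1.31e47 = 5.43e40 m⁻³.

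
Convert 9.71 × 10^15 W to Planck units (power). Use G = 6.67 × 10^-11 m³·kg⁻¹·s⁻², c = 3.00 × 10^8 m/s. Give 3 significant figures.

2.67 × 10^-37

Planck power: P_P = c⁵/G = 3.64 × 10^52 W.
9.71 × 10^15 / 3.64 × 10^52 = 2.67 × 10^-37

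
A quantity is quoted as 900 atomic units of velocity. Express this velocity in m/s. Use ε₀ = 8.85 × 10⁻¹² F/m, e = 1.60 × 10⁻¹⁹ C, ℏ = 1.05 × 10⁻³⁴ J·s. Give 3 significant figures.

One atomic unit of velocity: v_au = e²/(4πε₀ℏ) = 2.19 × 10⁶ m/s.
900 × 2.19 × 10⁶ m/s = 1.97 × 10⁹ m/s

1.97 × 10⁹ m/s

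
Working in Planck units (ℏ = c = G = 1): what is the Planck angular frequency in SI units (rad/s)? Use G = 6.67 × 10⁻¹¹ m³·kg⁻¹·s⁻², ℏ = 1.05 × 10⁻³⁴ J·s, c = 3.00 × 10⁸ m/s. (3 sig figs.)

The unique combination of the constants set to 1 with dimensions of angular frequency is ω_P = √(c⁵/(ℏG)).
  = √(3.47 × 10⁸⁶)
  = 1.86 × 10⁴³ rad/s

1.86 × 10⁴³ rad/s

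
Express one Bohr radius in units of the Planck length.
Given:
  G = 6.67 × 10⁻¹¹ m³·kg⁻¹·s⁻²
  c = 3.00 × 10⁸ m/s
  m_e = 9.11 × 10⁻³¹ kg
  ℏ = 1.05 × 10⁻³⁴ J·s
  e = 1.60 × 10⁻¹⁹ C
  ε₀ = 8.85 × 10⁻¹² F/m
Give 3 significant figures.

3.26 × 10²⁴

Bohr radius: a₀ = 4πε₀ℏ²/(m_e e²) = 5.26 × 10⁻¹¹ m
Planck length: ℓ_P = √(ℏG/c³) = 1.61 × 10⁻³⁵ m
ratio = 5.26 × 10⁻¹¹ / 1.61 × 10⁻³⁵ = 3.26 × 10²⁴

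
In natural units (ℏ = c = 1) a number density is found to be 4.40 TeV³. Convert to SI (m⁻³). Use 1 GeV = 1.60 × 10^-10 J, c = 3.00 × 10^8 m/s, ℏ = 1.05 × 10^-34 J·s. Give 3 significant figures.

Number density is [L]⁻³ = [E]³/(ℏc)³.
1 GeV³ → 1/(ℏc)³ × (1 GeV in J)³ = 1.31 × 10^47 m⁻³.
Convert the energy scale: 4.40 TeV³ = 4.40 × 10^9 GeV³.
Result: 4.40 × 10^9 × 1.31 × 10^47 = 5.77 × 10^56 m⁻³.

5.77 × 10^56 m⁻³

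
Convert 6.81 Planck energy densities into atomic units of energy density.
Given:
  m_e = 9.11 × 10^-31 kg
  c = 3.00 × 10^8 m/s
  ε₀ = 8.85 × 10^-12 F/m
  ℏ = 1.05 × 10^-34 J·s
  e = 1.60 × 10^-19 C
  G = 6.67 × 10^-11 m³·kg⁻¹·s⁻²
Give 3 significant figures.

Planck energy density: u_P = c⁷/(ℏG²) = 4.68 × 10^113 J/m³
atomic unit of energy density: u_au = E_h/a₀³ = m_e⁴e¹⁰/((4πε₀)⁵ℏ⁸) = 3.01 × 10^13 J/m³
6.81 × 4.68 × 10^113 / 3.01 × 10^13 = 1.06 × 10^101

1.06 × 10^101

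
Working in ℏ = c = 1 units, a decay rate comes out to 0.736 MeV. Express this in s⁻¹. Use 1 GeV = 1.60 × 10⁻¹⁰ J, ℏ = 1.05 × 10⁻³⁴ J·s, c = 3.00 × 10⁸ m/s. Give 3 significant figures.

A rate is [E]/ℏ; divide by ℏ.
1 GeV → 1/ℏ × (1 GeV in J) = 1.52 × 10²⁴ s⁻¹.
Convert the energy scale: 0.736 MeV = 7.36 × 10⁻⁴ GeV.
Result: 7.36 × 10⁻⁴ × 1.52 × 10²⁴ = 1.12 × 10²¹ s⁻¹.

1.12 × 10²¹ s⁻¹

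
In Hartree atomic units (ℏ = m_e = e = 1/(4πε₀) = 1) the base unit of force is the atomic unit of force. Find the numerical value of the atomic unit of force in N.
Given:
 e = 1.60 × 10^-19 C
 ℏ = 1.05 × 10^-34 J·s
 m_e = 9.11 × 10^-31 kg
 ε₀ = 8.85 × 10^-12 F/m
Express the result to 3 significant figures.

F_au = E_h/a₀ = m_e²e⁶/((4πε₀)³ℏ⁴)
E_h = 4.38 × 10^-18 J
a₀ = 5.26 × 10^-11 m
E_h/a₀ = 8.33 × 10^-8 N

8.33 × 10^-8 N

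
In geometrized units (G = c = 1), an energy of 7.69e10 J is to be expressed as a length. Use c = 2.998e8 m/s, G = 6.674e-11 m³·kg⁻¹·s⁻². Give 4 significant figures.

Energy → length via G/c⁴.
7.69e10 J × (G/c⁴) = 6.353e-34 m

6.353e-34 m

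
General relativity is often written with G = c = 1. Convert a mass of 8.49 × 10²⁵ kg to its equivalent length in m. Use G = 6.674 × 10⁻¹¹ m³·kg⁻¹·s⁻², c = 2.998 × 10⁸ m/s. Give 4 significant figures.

In G = c = 1 units mass has dimensions of length; the conversion factor is G/c².
8.49 × 10²⁵ kg × (G/c²) = 0.06304 m

0.06304 m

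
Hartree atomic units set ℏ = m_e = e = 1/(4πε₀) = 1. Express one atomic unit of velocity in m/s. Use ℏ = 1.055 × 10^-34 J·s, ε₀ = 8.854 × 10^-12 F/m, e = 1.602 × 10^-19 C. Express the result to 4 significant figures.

From ℏ = m_e = e = 1/(4πε₀) = 1 the velocity scale is v_au = e²/(4πε₀ℏ).
  = 2.566 × 10^-38 / 1.174 × 10^-44
  = 2.186 × 10^6 m/s

2.186 × 10^6 m/s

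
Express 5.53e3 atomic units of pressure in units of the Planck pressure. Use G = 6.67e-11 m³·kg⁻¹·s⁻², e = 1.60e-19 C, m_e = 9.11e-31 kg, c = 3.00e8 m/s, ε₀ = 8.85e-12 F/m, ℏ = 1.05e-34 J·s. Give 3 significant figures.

atomic unit of pressure: P_au = E_h/a₀³ = m_e⁴e¹⁰/((4πε₀)⁵ℏ⁸) = 3.01e13 Pa
Planck pressure: p_P = c⁷/(ℏG²) = 4.68e113 Pa
5.53e3 × 3.01e13 / 4.68e113 = 3.56e-97

3.56e-97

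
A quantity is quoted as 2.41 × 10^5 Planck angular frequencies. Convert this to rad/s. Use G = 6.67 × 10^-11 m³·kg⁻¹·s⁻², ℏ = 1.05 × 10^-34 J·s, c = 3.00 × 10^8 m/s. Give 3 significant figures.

One Planck angular frequency: ω_P = √(c⁵/(ℏG)) = 1.86 × 10^43 rad/s.
2.41 × 10^5 × 1.86 × 10^43 rad/s = 4.49 × 10^48 rad/s

4.49 × 10^48 rad/s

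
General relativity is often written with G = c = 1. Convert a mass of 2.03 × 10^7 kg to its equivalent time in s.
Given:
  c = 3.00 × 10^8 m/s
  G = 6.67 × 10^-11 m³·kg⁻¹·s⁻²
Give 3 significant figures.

5.01 × 10^-29 s

Mass → time via G/c³.
2.03 × 10^7 kg × (G/c³) = 5.01 × 10^-29 s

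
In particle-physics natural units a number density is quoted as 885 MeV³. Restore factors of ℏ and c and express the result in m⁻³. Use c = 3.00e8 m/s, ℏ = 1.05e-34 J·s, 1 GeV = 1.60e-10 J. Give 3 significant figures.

1.16e41 m⁻³

Number density is [L]⁻³ = [E]³/(ℏc)³.
1 GeV³ → 1/(ℏc)³ × (1 GeV in J)³ = 1.31e47 m⁻³.
Convert the energy scale: 885 MeV³ = 8.85e-7 GeV³.
Result: 8.85e-7 × 1.31e47 = 1.16e41 m⁻³.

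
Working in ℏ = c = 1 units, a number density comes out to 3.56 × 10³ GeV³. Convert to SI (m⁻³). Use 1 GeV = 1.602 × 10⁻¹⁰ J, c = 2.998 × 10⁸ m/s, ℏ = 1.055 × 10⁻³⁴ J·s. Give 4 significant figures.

4.626 × 10⁵⁰ m⁻³

Number density is [L]⁻³ = [E]³/(ℏc)³.
1 GeV³ → 1/(ℏc)³ × (1 GeV in J)³ = 1.299 × 10⁴⁷ m⁻³.
Result: 3.56 × 10³ × 1.299 × 10⁴⁷ = 4.626 × 10⁵⁰ m⁻³.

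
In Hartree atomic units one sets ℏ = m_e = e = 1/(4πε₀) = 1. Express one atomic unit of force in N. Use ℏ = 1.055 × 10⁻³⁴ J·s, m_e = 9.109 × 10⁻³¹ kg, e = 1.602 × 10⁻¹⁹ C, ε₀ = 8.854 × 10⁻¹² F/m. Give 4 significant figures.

8.220 × 10⁻⁸ N

F_au = E_h/a₀ = m_e²e⁶/((4πε₀)³ℏ⁴)
E_h = 4.354 × 10⁻¹⁸ J
a₀ = 5.297 × 10⁻¹¹ m
E_h/a₀ = 8.220 × 10⁻⁸ N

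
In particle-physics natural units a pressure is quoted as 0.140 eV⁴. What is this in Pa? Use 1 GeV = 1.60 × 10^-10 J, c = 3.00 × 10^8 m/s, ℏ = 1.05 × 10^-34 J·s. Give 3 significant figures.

2.94 Pa

Pressure is [E]/[L]³ = [E]⁴/(ℏc)³.
1 GeV⁴ → 1/(ℏc)³ × (1 GeV in J)⁴ = 2.10 × 10^37 Pa.
Convert the energy scale: 0.140 eV⁴ = 1.40 × 10^-37 GeV⁴.
Result: 1.40 × 10^-37 × 2.10 × 10^37 = 2.94 Pa.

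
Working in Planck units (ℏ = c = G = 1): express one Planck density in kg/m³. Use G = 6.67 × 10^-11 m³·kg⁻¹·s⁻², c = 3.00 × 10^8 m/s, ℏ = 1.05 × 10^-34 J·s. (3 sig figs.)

5.20 × 10^96 kg/m³

The unique combination of the constants set to 1 with dimensions of density is ρ_P = c⁵/(ℏG²).
  = 2.43 × 10^42 / 4.67 × 10^-55
  = 5.20 × 10^96 kg/m³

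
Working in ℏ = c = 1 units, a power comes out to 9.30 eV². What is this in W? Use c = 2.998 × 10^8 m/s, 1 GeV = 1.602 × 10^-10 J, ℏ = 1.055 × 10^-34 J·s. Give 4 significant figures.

2.262 × 10^-3 W

Power is [E]/[T] = [E]²/ℏ.
1 GeV² → 1/ℏ × (1 GeV in J)² = 2.433 × 10^14 W.
Convert the energy scale: 9.30 eV² = 9.30 × 10^-18 GeV².
Result: 9.30 × 10^-18 × 2.433 × 10^14 = 2.262 × 10^-3 W.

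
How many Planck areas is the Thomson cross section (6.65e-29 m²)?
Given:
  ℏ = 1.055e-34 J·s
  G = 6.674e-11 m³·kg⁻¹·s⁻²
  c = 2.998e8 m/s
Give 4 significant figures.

Planck area: A_P = ℏG/c³ = 2.613e-70 m².
6.65e-29 / 2.613e-70 = 2.545e41

2.545e41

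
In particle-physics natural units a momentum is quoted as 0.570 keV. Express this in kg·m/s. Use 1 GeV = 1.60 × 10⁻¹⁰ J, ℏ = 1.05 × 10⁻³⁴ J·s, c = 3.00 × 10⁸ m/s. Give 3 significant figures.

Momentum is [E]/c; divide by c.
1 GeV → 1/c × (1 GeV in J) = 5.33 × 10⁻¹⁹ kg·m/s.
Convert the energy scale: 0.570 keV = 5.70 × 10⁻⁷ GeV.
Result: 5.70 × 10⁻⁷ × 5.33 × 10⁻¹⁹ = 3.04 × 10⁻²⁵ kg·m/s.

3.04 × 10⁻²⁵ kg·m/s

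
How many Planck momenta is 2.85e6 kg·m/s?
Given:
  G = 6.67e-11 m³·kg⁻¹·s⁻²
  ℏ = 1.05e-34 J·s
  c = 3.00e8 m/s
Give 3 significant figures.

4.37e5

Planck momentum: p_P = √(ℏc³/G) = 6.52 kg·m/s.
2.85e6 / 6.52 = 4.37e5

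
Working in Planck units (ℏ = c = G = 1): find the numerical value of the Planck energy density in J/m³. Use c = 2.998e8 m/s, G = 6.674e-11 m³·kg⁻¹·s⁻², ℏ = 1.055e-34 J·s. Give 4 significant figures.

4.632e113 J/m³

From ℏ = c = G = 1 the energy density scale is u_P = c⁷/(ℏG²).
  = 2.177e59 / 4.699e-55
  = 4.632e113 J/m³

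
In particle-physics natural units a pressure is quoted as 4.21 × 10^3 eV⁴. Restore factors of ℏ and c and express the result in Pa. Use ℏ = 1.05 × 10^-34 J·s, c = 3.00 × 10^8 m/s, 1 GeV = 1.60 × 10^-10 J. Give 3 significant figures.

Pressure is [E]/[L]³ = [E]⁴/(ℏc)³.
1 GeV⁴ → 1/(ℏc)³ × (1 GeV in J)⁴ = 2.10 × 10^37 Pa.
Convert the energy scale: 4.21 × 10^3 eV⁴ = 4.21 × 10^-33 GeV⁴.
Result: 4.21 × 10^-33 × 2.10 × 10^37 = 8.83 × 10^4 Pa.

8.83 × 10^4 Pa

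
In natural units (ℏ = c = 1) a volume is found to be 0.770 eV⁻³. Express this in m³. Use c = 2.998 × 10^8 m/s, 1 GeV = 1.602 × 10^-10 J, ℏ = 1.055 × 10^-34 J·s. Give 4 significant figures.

Volume is [L]³ = [E]⁻³·(ℏc)³.
1 GeV⁻³ → (ℏc)³ × (1 GeV in J)⁻³ = 7.696 × 10^-48 m³.
Convert the energy scale: 0.770 eV⁻³ = 7.70 × 10^26 GeV⁻³.
Result: 7.70 × 10^26 × 7.696 × 10^-48 = 5.926 × 10^-21 m³.

5.926 × 10^-21 m³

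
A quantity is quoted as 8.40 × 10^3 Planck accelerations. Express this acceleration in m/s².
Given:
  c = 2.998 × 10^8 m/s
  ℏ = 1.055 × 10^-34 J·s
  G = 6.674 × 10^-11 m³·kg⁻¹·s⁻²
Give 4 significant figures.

One Planck acceleration: a_P = √(c⁷/(ℏG)) = 5.560 × 10^51 m/s².
8.40 × 10^3 × 5.560 × 10^51 m/s² = 4.671 × 10^55 m/s²

4.671 × 10^55 m/s²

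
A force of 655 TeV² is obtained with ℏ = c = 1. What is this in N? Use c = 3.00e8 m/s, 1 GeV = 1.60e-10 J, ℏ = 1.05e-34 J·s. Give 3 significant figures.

Force is [E]/[L] = [E]²/(ℏc); restore (ℏc)⁻¹.
1 GeV² → 1/(ℏc) × (1 GeV in J)² = 8.13e5 N.
Convert the energy scale: 655 TeV² = 6.55e8 GeV².
Result: 6.55e8 × 8.13e5 = 5.32e14 N.

5.32e14 N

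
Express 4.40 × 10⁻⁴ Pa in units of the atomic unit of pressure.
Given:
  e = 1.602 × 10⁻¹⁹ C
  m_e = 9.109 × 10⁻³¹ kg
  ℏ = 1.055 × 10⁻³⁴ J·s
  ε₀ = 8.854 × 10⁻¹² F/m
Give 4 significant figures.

1.502 × 10⁻¹⁷

atomic unit of pressure: P_au = E_h/a₀³ = m_e⁴e¹⁰/((4πε₀)⁵ℏ⁸) = 2.929 × 10¹³ Pa.
4.40 × 10⁻⁴ / 2.929 × 10¹³ = 1.502 × 10⁻¹⁷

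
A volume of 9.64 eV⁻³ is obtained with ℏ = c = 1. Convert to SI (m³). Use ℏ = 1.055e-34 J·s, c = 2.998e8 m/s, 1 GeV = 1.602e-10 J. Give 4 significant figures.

Volume is [L]³ = [E]⁻³·(ℏc)³.
1 GeV⁻³ → (ℏc)³ × (1 GeV in J)⁻³ = 7.696e-48 m³.
Convert the energy scale: 9.64 eV⁻³ = 9.64e27 GeV⁻³.
Result: 9.64e27 × 7.696e-48 = 7.419e-20 m³.

7.419e-20 m³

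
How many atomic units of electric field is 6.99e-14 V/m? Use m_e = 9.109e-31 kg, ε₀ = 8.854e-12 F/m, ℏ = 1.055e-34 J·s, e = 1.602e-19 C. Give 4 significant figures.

atomic unit of electric field: E_au = E_h/(e a₀) = m_e²e⁵/((4πε₀)³ℏ⁴) = 5.131e11 V/m.
6.99e-14 / 5.131e11 = 1.362e-25

1.362e-25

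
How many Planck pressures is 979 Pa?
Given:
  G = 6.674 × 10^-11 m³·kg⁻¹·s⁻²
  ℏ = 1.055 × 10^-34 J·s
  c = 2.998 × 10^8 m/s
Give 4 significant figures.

Planck pressure: p_P = c⁷/(ℏG²) = 4.632 × 10^113 Pa.
979 / 4.632 × 10^113 = 2.113 × 10^-111

2.113 × 10^-111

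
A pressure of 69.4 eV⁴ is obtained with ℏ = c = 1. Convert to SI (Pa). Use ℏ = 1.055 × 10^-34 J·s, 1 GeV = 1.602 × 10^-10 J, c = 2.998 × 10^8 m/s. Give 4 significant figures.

Pressure is [E]/[L]³ = [E]⁴/(ℏc)³.
1 GeV⁴ → 1/(ℏc)³ × (1 GeV in J)⁴ = 2.082 × 10^37 Pa.
Convert the energy scale: 69.4 eV⁴ = 6.94 × 10^-35 GeV⁴.
Result: 6.94 × 10^-35 × 2.082 × 10^37 = 1.445 × 10^3 Pa.

1.445 × 10^3 Pa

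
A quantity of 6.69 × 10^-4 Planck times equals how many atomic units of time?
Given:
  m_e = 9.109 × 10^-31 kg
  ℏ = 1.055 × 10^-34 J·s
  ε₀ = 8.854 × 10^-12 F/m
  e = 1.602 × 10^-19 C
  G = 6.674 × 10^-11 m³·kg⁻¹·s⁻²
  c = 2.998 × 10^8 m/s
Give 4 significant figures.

Planck time: t_P = √(ℏG/c⁵) = 5.392 × 10^-44 s
atomic unit of time: τ_au = (4πε₀)²ℏ³/(m_e e⁴) = 2.423 × 10^-17 s
6.69 × 10^-4 × 5.392 × 10^-44 / 2.423 × 10^-17 = 1.489 × 10^-30

1.489 × 10^-30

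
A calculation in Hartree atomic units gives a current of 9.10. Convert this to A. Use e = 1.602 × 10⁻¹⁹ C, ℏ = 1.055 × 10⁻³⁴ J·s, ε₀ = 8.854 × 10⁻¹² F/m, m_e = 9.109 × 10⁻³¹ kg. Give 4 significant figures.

One atomic unit of electric current: I_au = e E_h/ℏ = m_e e⁵/((4πε₀)²ℏ³) = 6.612 × 10⁻³ A.
9.10 × 6.612 × 10⁻³ A = 0.06017 A

0.06017 A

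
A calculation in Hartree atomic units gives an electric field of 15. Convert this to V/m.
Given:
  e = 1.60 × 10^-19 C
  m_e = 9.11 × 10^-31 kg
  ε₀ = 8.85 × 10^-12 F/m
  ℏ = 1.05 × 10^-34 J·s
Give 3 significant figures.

One atomic unit of electric field: E_au = E_h/(e a₀) = m_e²e⁵/((4πε₀)³ℏ⁴) = 5.20 × 10^11 V/m.
15 × 5.20 × 10^11 V/m = 7.81 × 10^12 V/m

7.81 × 10^12 V/m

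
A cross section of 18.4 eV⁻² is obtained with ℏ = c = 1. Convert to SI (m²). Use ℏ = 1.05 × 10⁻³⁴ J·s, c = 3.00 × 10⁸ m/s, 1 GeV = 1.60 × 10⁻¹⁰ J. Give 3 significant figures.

Area is [L]² = [E]⁻²·(ℏc)²; restore (ℏc)².
1 GeV⁻² → (ℏc)² × (1 GeV in J)⁻² = 3.88 × 10⁻³² m².
Convert the energy scale: 18.4 eV⁻² = 1.84 × 10¹⁹ GeV⁻².
Result: 1.84 × 10¹⁹ × 3.88 × 10⁻³² = 7.13 × 10⁻¹³ m².

7.13 × 10⁻¹³ m²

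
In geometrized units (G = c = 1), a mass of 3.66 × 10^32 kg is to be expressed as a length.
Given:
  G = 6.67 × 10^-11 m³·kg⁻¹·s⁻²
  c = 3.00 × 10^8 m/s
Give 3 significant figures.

2.71 × 10^5 m

In G = c = 1 units mass has dimensions of length; the conversion factor is G/c².
3.66 × 10^32 kg × (G/c²) = 2.71 × 10^5 m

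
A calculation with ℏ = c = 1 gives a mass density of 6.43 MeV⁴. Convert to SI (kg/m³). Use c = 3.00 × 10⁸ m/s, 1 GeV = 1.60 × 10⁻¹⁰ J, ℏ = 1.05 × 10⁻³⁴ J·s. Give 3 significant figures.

1.50 × 10⁹ kg/m³

Mass density is [E]/(c²[L]³) = [E]⁴/(ℏ³c⁵).
1 GeV⁴ → 1/(ℏ³c⁵) × (1 GeV in J)⁴ = 2.33 × 10²⁰ kg/m³.
Convert the energy scale: 6.43 MeV⁴ = 6.43 × 10⁻¹² GeV⁴.
Result: 6.43 × 10⁻¹² × 2.33 × 10²⁰ = 1.50 × 10⁹ kg/m³.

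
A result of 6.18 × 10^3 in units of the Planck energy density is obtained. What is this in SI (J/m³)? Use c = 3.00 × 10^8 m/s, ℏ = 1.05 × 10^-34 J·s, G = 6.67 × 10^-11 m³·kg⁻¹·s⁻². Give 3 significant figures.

2.89 × 10^117 J/m³

One Planck energy density: u_P = c⁷/(ℏG²) = 4.68 × 10^113 J/m³.
6.18 × 10^3 × 4.68 × 10^113 J/m³ = 2.89 × 10^117 J/m³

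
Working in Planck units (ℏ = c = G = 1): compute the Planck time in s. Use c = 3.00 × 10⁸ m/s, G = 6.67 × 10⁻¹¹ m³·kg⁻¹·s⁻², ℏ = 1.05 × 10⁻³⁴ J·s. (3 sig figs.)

5.37 × 10⁻⁴⁴ s

Dimensional analysis gives t_P = √(ℏG/c⁵).
  = √(2.88 × 10⁻⁸⁷)
  = 5.37 × 10⁻⁴⁴ s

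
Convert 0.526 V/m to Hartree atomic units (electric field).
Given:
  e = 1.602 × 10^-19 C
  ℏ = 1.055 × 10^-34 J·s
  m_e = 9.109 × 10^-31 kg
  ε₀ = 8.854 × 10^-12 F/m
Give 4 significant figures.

atomic unit of electric field: E_au = E_h/(e a₀) = m_e²e⁵/((4πε₀)³ℏ⁴) = 5.131 × 10^11 V/m.
0.526 / 5.131 × 10^11 = 1.025 × 10^-12

1.025 × 10^-12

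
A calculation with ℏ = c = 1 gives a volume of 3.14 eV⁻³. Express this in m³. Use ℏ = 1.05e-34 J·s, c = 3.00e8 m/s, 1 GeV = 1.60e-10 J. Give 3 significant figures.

2.40e-20 m³

Volume is [L]³ = [E]⁻³·(ℏc)³.
1 GeV⁻³ → (ℏc)³ × (1 GeV in J)⁻³ = 7.63e-48 m³.
Convert the energy scale: 3.14 eV⁻³ = 3.14e27 GeV⁻³.
Result: 3.14e27 × 7.63e-48 = 2.40e-20 m³.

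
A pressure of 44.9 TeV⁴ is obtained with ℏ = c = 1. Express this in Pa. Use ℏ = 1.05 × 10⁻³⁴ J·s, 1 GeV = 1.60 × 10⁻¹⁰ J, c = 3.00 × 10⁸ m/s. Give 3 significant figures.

9.41 × 10⁵⁰ Pa

Pressure is [E]/[L]³ = [E]⁴/(ℏc)³.
1 GeV⁴ → 1/(ℏc)³ × (1 GeV in J)⁴ = 2.10 × 10³⁷ Pa.
Convert the energy scale: 44.9 TeV⁴ = 4.49 × 10¹³ GeV⁴.
Result: 4.49 × 10¹³ × 2.10 × 10³⁷ = 9.41 × 10⁵⁰ Pa.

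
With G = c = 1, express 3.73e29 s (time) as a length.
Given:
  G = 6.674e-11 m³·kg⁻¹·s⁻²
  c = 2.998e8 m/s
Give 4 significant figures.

Time → length via c.
3.73e29 s × (c) = 1.118e38 m

1.118e38 m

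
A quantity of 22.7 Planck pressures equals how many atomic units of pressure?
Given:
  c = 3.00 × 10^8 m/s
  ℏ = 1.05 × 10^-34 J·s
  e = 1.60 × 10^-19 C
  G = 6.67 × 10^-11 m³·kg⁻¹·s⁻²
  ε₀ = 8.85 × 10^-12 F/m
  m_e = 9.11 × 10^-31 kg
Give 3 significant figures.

3.53 × 10^101

Planck pressure: p_P = c⁷/(ℏG²) = 4.68 × 10^113 Pa
atomic unit of pressure: P_au = E_h/a₀³ = m_e⁴e¹⁰/((4πε₀)⁵ℏ⁸) = 3.01 × 10^13 Pa
22.7 × 4.68 × 10^113 / 3.01 × 10^13 = 3.53 × 10^101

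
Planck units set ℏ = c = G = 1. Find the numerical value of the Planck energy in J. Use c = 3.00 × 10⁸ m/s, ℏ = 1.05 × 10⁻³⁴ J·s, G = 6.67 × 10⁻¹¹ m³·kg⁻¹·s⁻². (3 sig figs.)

1.96 × 10⁹ J

Dimensional analysis gives E_P = √(ℏc⁵/G).
  = √(3.83 × 10¹⁸)
  = 1.96 × 10⁹ J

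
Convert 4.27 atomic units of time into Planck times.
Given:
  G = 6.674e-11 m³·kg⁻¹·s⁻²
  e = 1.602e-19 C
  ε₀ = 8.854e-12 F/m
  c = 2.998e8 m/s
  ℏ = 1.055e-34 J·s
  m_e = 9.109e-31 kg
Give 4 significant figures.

1.919e27

atomic unit of time: τ_au = (4πε₀)²ℏ³/(m_e e⁴) = 2.423e-17 s
Planck time: t_P = √(ℏG/c⁵) = 5.392e-44 s
4.27 × 2.423e-17 / 5.392e-44 = 1.919e27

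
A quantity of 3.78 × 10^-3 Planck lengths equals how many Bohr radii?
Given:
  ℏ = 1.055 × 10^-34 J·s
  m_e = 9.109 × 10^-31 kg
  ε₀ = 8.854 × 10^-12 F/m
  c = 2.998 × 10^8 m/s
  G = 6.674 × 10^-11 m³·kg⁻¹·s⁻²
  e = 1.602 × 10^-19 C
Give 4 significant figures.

1.153 × 10^-27

Planck length: ℓ_P = √(ℏG/c³) = 1.616 × 10^-35 m
Bohr radius: a₀ = 4πε₀ℏ²/(m_e e²) = 5.297 × 10^-11 m
3.78 × 10^-3 × 1.616 × 10^-35 / 5.297 × 10^-11 = 1.153 × 10^-27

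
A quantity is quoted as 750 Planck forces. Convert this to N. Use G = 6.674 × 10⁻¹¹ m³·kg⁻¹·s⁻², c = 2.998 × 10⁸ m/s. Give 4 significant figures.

One Planck force: F_P = c⁴/G = 1.210 × 10⁴⁴ N.
750 × 1.210 × 10⁴⁴ N = 9.078 × 10⁴⁶ N

9.078 × 10⁴⁶ N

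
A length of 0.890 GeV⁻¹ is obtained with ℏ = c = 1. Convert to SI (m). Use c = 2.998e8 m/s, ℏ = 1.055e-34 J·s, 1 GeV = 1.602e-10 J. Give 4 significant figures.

1.757e-16 m

A length is [E]⁻¹ in ℏ=c=1; restore one factor of ℏc.
1 GeV⁻¹ → ℏc × (1 GeV in J)⁻¹ = 1.974e-16 m.
Result: 0.890 × 1.974e-16 = 1.757e-16 m.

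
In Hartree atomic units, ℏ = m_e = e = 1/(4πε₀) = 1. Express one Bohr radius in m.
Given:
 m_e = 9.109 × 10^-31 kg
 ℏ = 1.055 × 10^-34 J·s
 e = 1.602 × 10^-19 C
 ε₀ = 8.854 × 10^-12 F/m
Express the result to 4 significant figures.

5.297 × 10^-11 m

The unique combination of the constants set to 1 with dimensions of length is a₀ = 4πε₀ℏ²/(m_e e²).
  = 1.238 × 10^-78 / 2.338 × 10^-68
  = 5.297 × 10^-11 m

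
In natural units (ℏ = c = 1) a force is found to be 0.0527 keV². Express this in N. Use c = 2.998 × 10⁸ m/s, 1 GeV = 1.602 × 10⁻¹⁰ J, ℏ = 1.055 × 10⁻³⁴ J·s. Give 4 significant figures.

4.276 × 10⁻⁸ N

Force is [E]/[L] = [E]²/(ℏc); restore (ℏc)⁻¹.
1 GeV² → 1/(ℏc) × (1 GeV in J)² = 8.114 × 10⁵ N.
Convert the energy scale: 0.0527 keV² = 5.27 × 10⁻¹⁴ GeV².
Result: 5.27 × 10⁻¹⁴ × 8.114 × 10⁵ = 4.276 × 10⁻⁸ N.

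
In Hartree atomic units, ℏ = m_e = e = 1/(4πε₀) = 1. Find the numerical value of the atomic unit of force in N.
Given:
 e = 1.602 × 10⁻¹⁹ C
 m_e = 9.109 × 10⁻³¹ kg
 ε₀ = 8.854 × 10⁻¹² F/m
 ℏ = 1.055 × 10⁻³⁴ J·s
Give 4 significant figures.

Dimensional analysis gives F_au = E_h/a₀ = m_e²e⁶/((4πε₀)³ℏ⁴).
E_h = 4.354 × 10⁻¹⁸ J
a₀ = 5.297 × 10⁻¹¹ m
E_h/a₀ = 8.220 × 10⁻⁸ N

8.220 × 10⁻⁸ N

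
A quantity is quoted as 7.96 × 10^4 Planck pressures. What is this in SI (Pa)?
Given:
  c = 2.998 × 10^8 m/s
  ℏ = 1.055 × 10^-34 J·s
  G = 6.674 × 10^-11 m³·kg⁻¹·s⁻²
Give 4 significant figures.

3.687 × 10^118 Pa

One Planck pressure: p_P = c⁷/(ℏG²) = 4.632 × 10^113 Pa.
7.96 × 10^4 × 4.632 × 10^113 Pa = 3.687 × 10^118 Pa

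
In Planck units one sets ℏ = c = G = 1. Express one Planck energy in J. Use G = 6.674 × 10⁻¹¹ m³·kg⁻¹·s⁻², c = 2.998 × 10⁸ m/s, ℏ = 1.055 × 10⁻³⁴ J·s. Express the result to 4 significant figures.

1.957 × 10⁹ J

E_P = √(ℏc⁵/G)
  = √(3.828 × 10¹⁸)
  = 1.957 × 10⁹ J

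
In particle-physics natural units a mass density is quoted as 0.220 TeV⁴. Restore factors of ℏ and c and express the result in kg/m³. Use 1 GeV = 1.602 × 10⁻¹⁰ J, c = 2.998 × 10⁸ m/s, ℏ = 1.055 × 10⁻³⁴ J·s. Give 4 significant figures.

Mass density is [E]/(c²[L]³) = [E]⁴/(ℏ³c⁵).
1 GeV⁴ → 1/(ℏ³c⁵) × (1 GeV in J)⁴ = 2.316 × 10²⁰ kg/m³.
Convert the energy scale: 0.220 TeV⁴ = 2.20 × 10¹¹ GeV⁴.
Result: 2.20 × 10¹¹ × 2.316 × 10²⁰ = 5.095 × 10³¹ kg/m³.

5.095 × 10³¹ kg/m³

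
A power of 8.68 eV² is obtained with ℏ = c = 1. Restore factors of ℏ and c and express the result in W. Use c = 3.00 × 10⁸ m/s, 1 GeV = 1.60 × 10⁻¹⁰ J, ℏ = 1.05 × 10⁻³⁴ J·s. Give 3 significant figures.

Power is [E]/[T] = [E]²/ℏ.
1 GeV² → 1/ℏ × (1 GeV in J)² = 2.44 × 10¹⁴ W.
Convert the energy scale: 8.68 eV² = 8.68 × 10⁻¹⁸ GeV².
Result: 8.68 × 10⁻¹⁸ × 2.44 × 10¹⁴ = 2.12 × 10⁻³ W.

2.12 × 10⁻³ W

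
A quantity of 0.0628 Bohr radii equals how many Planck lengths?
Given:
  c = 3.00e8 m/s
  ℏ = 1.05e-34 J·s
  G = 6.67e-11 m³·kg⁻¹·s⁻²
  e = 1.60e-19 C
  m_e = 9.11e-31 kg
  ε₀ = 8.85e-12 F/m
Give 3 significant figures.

Bohr radius: a₀ = 4πε₀ℏ²/(m_e e²) = 5.26e-11 m
Planck length: ℓ_P = √(ℏG/c³) = 1.61e-35 m
0.0628 × 5.26e-11 / 1.61e-35 = 2.05e23

2.05e23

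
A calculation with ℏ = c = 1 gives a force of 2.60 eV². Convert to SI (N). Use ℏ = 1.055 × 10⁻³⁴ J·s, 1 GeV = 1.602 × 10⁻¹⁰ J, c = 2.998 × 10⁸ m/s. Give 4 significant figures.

2.110 × 10⁻¹² N

Force is [E]/[L] = [E]²/(ℏc); restore (ℏc)⁻¹.
1 GeV² → 1/(ℏc) × (1 GeV in J)² = 8.114 × 10⁵ N.
Convert the energy scale: 2.60 eV² = 2.60 × 10⁻¹⁸ GeV².
Result: 2.60 × 10⁻¹⁸ × 8.114 × 10⁵ = 2.110 × 10⁻¹² N.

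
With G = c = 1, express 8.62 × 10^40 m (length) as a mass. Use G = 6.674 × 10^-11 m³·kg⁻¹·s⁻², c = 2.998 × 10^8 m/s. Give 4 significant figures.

Length → mass via c²/G.
8.62 × 10^40 m × (c²/G) = 1.161 × 10^68 kg

1.161 × 10^68 kg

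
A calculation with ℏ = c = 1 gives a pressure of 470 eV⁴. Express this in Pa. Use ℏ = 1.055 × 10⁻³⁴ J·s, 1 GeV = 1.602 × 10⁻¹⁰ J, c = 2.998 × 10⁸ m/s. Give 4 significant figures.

9.784 × 10³ Pa

Pressure is [E]/[L]³ = [E]⁴/(ℏc)³.
1 GeV⁴ → 1/(ℏc)³ × (1 GeV in J)⁴ = 2.082 × 10³⁷ Pa.
Convert the energy scale: 470 eV⁴ = 4.70 × 10⁻³⁴ GeV⁴.
Result: 4.70 × 10⁻³⁴ × 2.082 × 10³⁷ = 9.784 × 10³ Pa.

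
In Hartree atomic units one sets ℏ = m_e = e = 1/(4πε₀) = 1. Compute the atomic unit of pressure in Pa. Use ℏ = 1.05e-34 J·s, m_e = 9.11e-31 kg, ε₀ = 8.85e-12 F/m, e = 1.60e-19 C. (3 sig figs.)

3.01e13 Pa

P_au = E_h/a₀³ = m_e⁴e¹⁰/((4πε₀)⁵ℏ⁸)
E_h = 4.38e-18 J
a₀ = 5.26e-11 m
E_h/a₀³ = 3.01e13 Pa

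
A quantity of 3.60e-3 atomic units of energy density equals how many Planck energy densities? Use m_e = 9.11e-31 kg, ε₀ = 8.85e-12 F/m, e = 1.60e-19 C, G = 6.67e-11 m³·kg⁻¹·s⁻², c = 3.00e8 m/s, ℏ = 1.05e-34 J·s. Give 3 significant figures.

2.32e-103

atomic unit of energy density: u_au = E_h/a₀³ = m_e⁴e¹⁰/((4πε₀)⁵ℏ⁸) = 3.01e13 J/m³
Planck energy density: u_P = c⁷/(ℏG²) = 4.68e113 J/m³
3.60e-3 × 3.01e13 / 4.68e113 = 2.32e-103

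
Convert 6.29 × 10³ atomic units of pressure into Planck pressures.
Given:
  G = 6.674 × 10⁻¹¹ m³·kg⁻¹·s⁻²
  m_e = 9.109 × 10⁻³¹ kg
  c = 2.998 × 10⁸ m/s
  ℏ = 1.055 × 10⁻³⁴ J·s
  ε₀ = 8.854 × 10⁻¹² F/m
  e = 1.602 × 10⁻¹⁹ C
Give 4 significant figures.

atomic unit of pressure: P_au = E_h/a₀³ = m_e⁴e¹⁰/((4πε₀)⁵ℏ⁸) = 2.929 × 10¹³ Pa
Planck pressure: p_P = c⁷/(ℏG²) = 4.632 × 10¹¹³ Pa
6.29 × 10³ × 2.929 × 10¹³ / 4.632 × 10¹¹³ = 3.977 × 10⁻⁹⁷

3.977 × 10⁻⁹⁷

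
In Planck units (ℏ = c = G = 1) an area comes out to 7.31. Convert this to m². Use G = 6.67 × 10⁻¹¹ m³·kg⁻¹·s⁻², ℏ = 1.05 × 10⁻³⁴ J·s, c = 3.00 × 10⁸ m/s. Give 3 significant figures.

1.90 × 10⁻⁶⁹ m²

One Planck area: A_P = ℏG/c³ = 2.59 × 10⁻⁷⁰ m².
7.31 × 2.59 × 10⁻⁷⁰ m² = 1.90 × 10⁻⁶⁹ m²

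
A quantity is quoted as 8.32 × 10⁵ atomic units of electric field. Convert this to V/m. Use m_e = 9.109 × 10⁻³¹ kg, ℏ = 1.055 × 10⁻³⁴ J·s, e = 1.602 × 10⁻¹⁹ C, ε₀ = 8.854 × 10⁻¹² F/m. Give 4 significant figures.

4.269 × 10¹⁷ V/m

One atomic unit of electric field: E_au = E_h/(e a₀) = m_e²e⁵/((4πε₀)³ℏ⁴) = 5.131 × 10¹¹ V/m.
8.32 × 10⁵ × 5.131 × 10¹¹ V/m = 4.269 × 10¹⁷ V/m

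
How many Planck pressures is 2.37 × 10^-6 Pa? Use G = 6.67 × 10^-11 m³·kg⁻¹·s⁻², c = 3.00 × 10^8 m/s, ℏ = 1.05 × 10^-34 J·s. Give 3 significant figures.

5.06 × 10^-120

Planck pressure: p_P = c⁷/(ℏG²) = 4.68 × 10^113 Pa.
2.37 × 10^-6 / 4.68 × 10^113 = 5.06 × 10^-120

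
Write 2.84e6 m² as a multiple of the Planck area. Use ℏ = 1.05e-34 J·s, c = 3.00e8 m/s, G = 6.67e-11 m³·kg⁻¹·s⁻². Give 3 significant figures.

Planck area: A_P = ℏG/c³ = 2.59e-70 m².
2.84e6 / 2.59e-70 = 1.09e76

1.09e76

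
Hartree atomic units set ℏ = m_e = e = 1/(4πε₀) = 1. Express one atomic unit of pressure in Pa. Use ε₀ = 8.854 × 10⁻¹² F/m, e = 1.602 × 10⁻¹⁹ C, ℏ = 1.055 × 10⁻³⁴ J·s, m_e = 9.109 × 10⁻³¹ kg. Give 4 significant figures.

From ℏ = m_e = e = 1/(4πε₀) = 1 the pressure scale is P_au = E_h/a₀³ = m_e⁴e¹⁰/((4πε₀)⁵ℏ⁸).
E_h = 4.354 × 10⁻¹⁸ J
a₀ = 5.297 × 10⁻¹¹ m
E_h/a₀³ = 2.929 × 10¹³ Pa

2.929 × 10¹³ Pa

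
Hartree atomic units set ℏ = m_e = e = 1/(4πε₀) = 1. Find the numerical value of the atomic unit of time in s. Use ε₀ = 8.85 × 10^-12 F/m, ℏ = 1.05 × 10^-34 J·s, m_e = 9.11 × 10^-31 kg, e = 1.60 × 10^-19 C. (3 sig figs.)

The unique combination of the constants set to 1 with dimensions of time is τ_au = (4πε₀)²ℏ³/(m_e e⁴).
E_h = 4.38 × 10^-18 J
ℏ/E_h = 2.40 × 10^-17 s

2.40 × 10^-17 s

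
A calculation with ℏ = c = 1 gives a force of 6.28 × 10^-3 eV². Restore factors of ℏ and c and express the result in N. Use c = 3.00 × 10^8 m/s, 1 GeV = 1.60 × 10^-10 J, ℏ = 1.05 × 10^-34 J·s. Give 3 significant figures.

5.10 × 10^-15 N

Force is [E]/[L] = [E]²/(ℏc); restore (ℏc)⁻¹.
1 GeV² → 1/(ℏc) × (1 GeV in J)² = 8.13 × 10^5 N.
Convert the energy scale: 6.28 × 10^-3 eV² = 6.28 × 10^-21 GeV².
Result: 6.28 × 10^-21 × 8.13 × 10^5 = 5.10 × 10^-15 N.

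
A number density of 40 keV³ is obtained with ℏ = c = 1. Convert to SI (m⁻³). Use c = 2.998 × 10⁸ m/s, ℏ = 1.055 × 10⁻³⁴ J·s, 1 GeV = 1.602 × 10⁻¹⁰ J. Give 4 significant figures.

5.198 × 10³⁰ m⁻³

Number density is [L]⁻³ = [E]³/(ℏc)³.
1 GeV³ → 1/(ℏc)³ × (1 GeV in J)³ = 1.299 × 10⁴⁷ m⁻³.
Convert the energy scale: 40 keV³ = 4.00 × 10⁻¹⁷ GeV³.
Result: 4.00 × 10⁻¹⁷ × 1.299 × 10⁴⁷ = 5.198 × 10³⁰ m⁻³.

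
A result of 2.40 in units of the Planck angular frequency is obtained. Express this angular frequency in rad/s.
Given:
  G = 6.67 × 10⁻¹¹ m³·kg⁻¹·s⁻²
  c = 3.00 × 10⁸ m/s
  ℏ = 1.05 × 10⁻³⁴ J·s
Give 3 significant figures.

4.47 × 10⁴³ rad/s

One Planck angular frequency: ω_P = √(c⁵/(ℏG)) = 1.86 × 10⁴³ rad/s.
2.40 × 1.86 × 10⁴³ rad/s = 4.47 × 10⁴³ rad/s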